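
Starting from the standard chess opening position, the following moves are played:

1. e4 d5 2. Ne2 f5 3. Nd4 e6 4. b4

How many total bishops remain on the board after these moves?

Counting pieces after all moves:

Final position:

  a b c d e f g h
  ─────────────────
8│♜ ♞ ♝ ♛ ♚ ♝ ♞ ♜│8
7│♟ ♟ ♟ · · · ♟ ♟│7
6│· · · · ♟ · · ·│6
5│· · · ♟ · ♟ · ·│5
4│· ♙ · ♘ ♙ · · ·│4
3│· · · · · · · ·│3
2│♙ · ♙ ♙ · ♙ ♙ ♙│2
1│♖ ♘ ♗ ♕ ♔ ♗ · ♖│1
  ─────────────────
  a b c d e f g h


4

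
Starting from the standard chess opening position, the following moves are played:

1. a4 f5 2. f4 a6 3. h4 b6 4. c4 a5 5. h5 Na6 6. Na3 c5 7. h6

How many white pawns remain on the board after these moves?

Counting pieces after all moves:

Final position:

  a b c d e f g h
  ─────────────────
8│♜ · ♝ ♛ ♚ ♝ ♞ ♜│8
7│· · · ♟ ♟ · ♟ ♟│7
6│♞ ♟ · · · · · ♙│6
5│♟ · ♟ · · ♟ · ·│5
4│♙ · ♙ · · ♙ · ·│4
3│♘ · · · · · · ·│3
2│· ♙ · ♙ ♙ · ♙ ·│2
1│♖ · ♗ ♕ ♔ ♗ ♘ ♖│1
  ─────────────────
  a b c d e f g h


8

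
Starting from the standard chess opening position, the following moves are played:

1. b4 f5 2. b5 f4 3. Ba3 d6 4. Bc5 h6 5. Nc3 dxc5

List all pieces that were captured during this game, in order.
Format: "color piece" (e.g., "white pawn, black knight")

Tracking captures:
  dxc5: captured white bishop

white bishop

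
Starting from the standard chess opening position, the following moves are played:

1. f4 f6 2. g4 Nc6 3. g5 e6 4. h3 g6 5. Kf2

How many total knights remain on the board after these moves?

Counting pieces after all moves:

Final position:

  a b c d e f g h
  ─────────────────
8│♜ · ♝ ♛ ♚ ♝ ♞ ♜│8
7│♟ ♟ ♟ ♟ · · · ♟│7
6│· · ♞ · ♟ ♟ ♟ ·│6
5│· · · · · · ♙ ·│5
4│· · · · · ♙ · ·│4
3│· · · · · · · ♙│3
2│♙ ♙ ♙ ♙ ♙ ♔ · ·│2
1│♖ ♘ ♗ ♕ · ♗ ♘ ♖│1
  ─────────────────
  a b c d e f g h


4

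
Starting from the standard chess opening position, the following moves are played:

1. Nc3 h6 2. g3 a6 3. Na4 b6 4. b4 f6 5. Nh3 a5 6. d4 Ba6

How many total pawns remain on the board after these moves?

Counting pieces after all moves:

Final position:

  a b c d e f g h
  ─────────────────
8│♜ ♞ · ♛ ♚ ♝ ♞ ♜│8
7│· · ♟ ♟ ♟ · ♟ ·│7
6│♝ ♟ · · · ♟ · ♟│6
5│♟ · · · · · · ·│5
4│♘ ♙ · ♙ · · · ·│4
3│· · · · · · ♙ ♘│3
2│♙ · ♙ · ♙ ♙ · ♙│2
1│♖ · ♗ ♕ ♔ ♗ · ♖│1
  ─────────────────
  a b c d e f g h


16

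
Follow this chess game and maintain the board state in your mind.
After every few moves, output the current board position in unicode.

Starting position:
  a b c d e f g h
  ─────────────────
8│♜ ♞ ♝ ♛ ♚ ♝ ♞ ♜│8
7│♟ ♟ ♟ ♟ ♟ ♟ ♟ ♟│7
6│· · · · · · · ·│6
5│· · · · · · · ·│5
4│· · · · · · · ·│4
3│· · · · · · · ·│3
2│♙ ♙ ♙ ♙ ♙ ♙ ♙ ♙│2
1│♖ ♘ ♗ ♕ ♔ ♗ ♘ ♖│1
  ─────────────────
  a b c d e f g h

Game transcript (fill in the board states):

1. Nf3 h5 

  a b c d e f g h
  ─────────────────
8│♜ ♞ ♝ ♛ ♚ ♝ ♞ ♜│8
7│♟ ♟ ♟ ♟ ♟ ♟ ♟ ·│7
6│· · · · · · · ·│6
5│· · · · · · · ♟│5
4│· · · · · · · ·│4
3│· · · · · ♘ · ·│3
2│♙ ♙ ♙ ♙ ♙ ♙ ♙ ♙│2
1│♖ ♘ ♗ ♕ ♔ ♗ · ♖│1
  ─────────────────
  a b c d e f g h

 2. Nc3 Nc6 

  a b c d e f g h
  ─────────────────
8│♜ · ♝ ♛ ♚ ♝ ♞ ♜│8
7│♟ ♟ ♟ ♟ ♟ ♟ ♟ ·│7
6│· · ♞ · · · · ·│6
5│· · · · · · · ♟│5
4│· · · · · · · ·│4
3│· · ♘ · · ♘ · ·│3
2│♙ ♙ ♙ ♙ ♙ ♙ ♙ ♙│2
1│♖ · ♗ ♕ ♔ ♗ · ♖│1
  ─────────────────
  a b c d e f g h

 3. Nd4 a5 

  a b c d e f g h
  ─────────────────
8│♜ · ♝ ♛ ♚ ♝ ♞ ♜│8
7│· ♟ ♟ ♟ ♟ ♟ ♟ ·│7
6│· · ♞ · · · · ·│6
5│♟ · · · · · · ♟│5
4│· · · ♘ · · · ·│4
3│· · ♘ · · · · ·│3
2│♙ ♙ ♙ ♙ ♙ ♙ ♙ ♙│2
1│♖ · ♗ ♕ ♔ ♗ · ♖│1
  ─────────────────
  a b c d e f g h

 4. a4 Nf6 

  a b c d e f g h
  ─────────────────
8│♜ · ♝ ♛ ♚ ♝ · ♜│8
7│· ♟ ♟ ♟ ♟ ♟ ♟ ·│7
6│· · ♞ · · ♞ · ·│6
5│♟ · · · · · · ♟│5
4│♙ · · ♘ · · · ·│4
3│· · ♘ · · · · ·│3
2│· ♙ ♙ ♙ ♙ ♙ ♙ ♙│2
1│♖ · ♗ ♕ ♔ ♗ · ♖│1
  ─────────────────
  a b c d e f g h

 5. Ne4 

  a b c d e f g h
  ─────────────────
8│♜ · ♝ ♛ ♚ ♝ · ♜│8
7│· ♟ ♟ ♟ ♟ ♟ ♟ ·│7
6│· · ♞ · · ♞ · ·│6
5│♟ · · · · · · ♟│5
4│♙ · · ♘ ♘ · · ·│4
3│· · · · · · · ·│3
2│· ♙ ♙ ♙ ♙ ♙ ♙ ♙│2
1│♖ · ♗ ♕ ♔ ♗ · ♖│1
  ─────────────────
  a b c d e f g h


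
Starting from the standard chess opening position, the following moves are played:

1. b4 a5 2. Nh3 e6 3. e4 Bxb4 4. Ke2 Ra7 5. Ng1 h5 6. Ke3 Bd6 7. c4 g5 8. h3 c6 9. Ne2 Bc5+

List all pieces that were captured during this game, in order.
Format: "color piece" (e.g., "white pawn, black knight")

Tracking captures:
  Bxb4: captured white pawn

white pawn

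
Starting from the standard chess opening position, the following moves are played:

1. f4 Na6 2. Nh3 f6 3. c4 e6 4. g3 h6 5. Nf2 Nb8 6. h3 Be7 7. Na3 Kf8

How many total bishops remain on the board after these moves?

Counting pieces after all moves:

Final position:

  a b c d e f g h
  ─────────────────
8│♜ ♞ ♝ ♛ · ♚ ♞ ♜│8
7│♟ ♟ ♟ ♟ ♝ · ♟ ·│7
6│· · · · ♟ ♟ · ♟│6
5│· · · · · · · ·│5
4│· · ♙ · · ♙ · ·│4
3│♘ · · · · · ♙ ♙│3
2│♙ ♙ · ♙ ♙ ♘ · ·│2
1│♖ · ♗ ♕ ♔ ♗ · ♖│1
  ─────────────────
  a b c d e f g h


4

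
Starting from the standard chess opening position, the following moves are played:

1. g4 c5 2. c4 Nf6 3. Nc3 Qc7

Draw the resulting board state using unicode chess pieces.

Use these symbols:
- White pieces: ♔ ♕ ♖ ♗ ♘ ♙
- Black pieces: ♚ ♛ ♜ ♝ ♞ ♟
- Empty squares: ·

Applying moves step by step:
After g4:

♜ ♞ ♝ ♛ ♚ ♝ ♞ ♜
♟ ♟ ♟ ♟ ♟ ♟ ♟ ♟
· · · · · · · ·
· · · · · · · ·
· · · · · · ♙ ·
· · · · · · · ·
♙ ♙ ♙ ♙ ♙ ♙ · ♙
♖ ♘ ♗ ♕ ♔ ♗ ♘ ♖


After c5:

♜ ♞ ♝ ♛ ♚ ♝ ♞ ♜
♟ ♟ · ♟ ♟ ♟ ♟ ♟
· · · · · · · ·
· · ♟ · · · · ·
· · · · · · ♙ ·
· · · · · · · ·
♙ ♙ ♙ ♙ ♙ ♙ · ♙
♖ ♘ ♗ ♕ ♔ ♗ ♘ ♖


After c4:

♜ ♞ ♝ ♛ ♚ ♝ ♞ ♜
♟ ♟ · ♟ ♟ ♟ ♟ ♟
· · · · · · · ·
· · ♟ · · · · ·
· · ♙ · · · ♙ ·
· · · · · · · ·
♙ ♙ · ♙ ♙ ♙ · ♙
♖ ♘ ♗ ♕ ♔ ♗ ♘ ♖


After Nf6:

♜ ♞ ♝ ♛ ♚ ♝ · ♜
♟ ♟ · ♟ ♟ ♟ ♟ ♟
· · · · · ♞ · ·
· · ♟ · · · · ·
· · ♙ · · · ♙ ·
· · · · · · · ·
♙ ♙ · ♙ ♙ ♙ · ♙
♖ ♘ ♗ ♕ ♔ ♗ ♘ ♖


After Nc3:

♜ ♞ ♝ ♛ ♚ ♝ · ♜
♟ ♟ · ♟ ♟ ♟ ♟ ♟
· · · · · ♞ · ·
· · ♟ · · · · ·
· · ♙ · · · ♙ ·
· · ♘ · · · · ·
♙ ♙ · ♙ ♙ ♙ · ♙
♖ · ♗ ♕ ♔ ♗ ♘ ♖


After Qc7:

♜ ♞ ♝ · ♚ ♝ · ♜
♟ ♟ ♛ ♟ ♟ ♟ ♟ ♟
· · · · · ♞ · ·
· · ♟ · · · · ·
· · ♙ · · · ♙ ·
· · ♘ · · · · ·
♙ ♙ · ♙ ♙ ♙ · ♙
♖ · ♗ ♕ ♔ ♗ ♘ ♖



  a b c d e f g h
  ─────────────────
8│♜ ♞ ♝ · ♚ ♝ · ♜│8
7│♟ ♟ ♛ ♟ ♟ ♟ ♟ ♟│7
6│· · · · · ♞ · ·│6
5│· · ♟ · · · · ·│5
4│· · ♙ · · · ♙ ·│4
3│· · ♘ · · · · ·│3
2│♙ ♙ · ♙ ♙ ♙ · ♙│2
1│♖ · ♗ ♕ ♔ ♗ ♘ ♖│1
  ─────────────────
  a b c d e f g h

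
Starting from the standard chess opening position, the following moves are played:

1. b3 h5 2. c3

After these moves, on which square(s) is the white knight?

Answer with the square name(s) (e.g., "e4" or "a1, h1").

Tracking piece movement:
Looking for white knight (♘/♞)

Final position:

  a b c d e f g h
  ─────────────────
8│♜ ♞ ♝ ♛ ♚ ♝ ♞ ♜│8
7│♟ ♟ ♟ ♟ ♟ ♟ ♟ ·│7
6│· · · · · · · ·│6
5│· · · · · · · ♟│5
4│· · · · · · · ·│4
3│· ♙ ♙ · · · · ·│3
2│♙ · · ♙ ♙ ♙ ♙ ♙│2
1│♖ ♘ ♗ ♕ ♔ ♗ ♘ ♖│1
  ─────────────────
  a b c d e f g h


b1, g1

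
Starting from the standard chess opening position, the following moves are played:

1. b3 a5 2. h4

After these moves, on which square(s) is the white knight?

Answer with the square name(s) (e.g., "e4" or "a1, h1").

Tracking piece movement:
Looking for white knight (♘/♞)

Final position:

  a b c d e f g h
  ─────────────────
8│♜ ♞ ♝ ♛ ♚ ♝ ♞ ♜│8
7│· ♟ ♟ ♟ ♟ ♟ ♟ ♟│7
6│· · · · · · · ·│6
5│♟ · · · · · · ·│5
4│· · · · · · · ♙│4
3│· ♙ · · · · · ·│3
2│♙ · ♙ ♙ ♙ ♙ ♙ ·│2
1│♖ ♘ ♗ ♕ ♔ ♗ ♘ ♖│1
  ─────────────────
  a b c d e f g h


b1, g1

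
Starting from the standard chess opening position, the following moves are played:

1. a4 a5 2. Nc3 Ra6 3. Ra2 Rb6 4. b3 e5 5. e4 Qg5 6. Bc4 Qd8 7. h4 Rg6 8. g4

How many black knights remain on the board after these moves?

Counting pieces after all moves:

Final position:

  a b c d e f g h
  ─────────────────
8│· ♞ ♝ ♛ ♚ ♝ ♞ ♜│8
7│· ♟ ♟ ♟ · ♟ ♟ ♟│7
6│· · · · · · ♜ ·│6
5│♟ · · · ♟ · · ·│5
4│♙ · ♗ · ♙ · ♙ ♙│4
3│· ♙ ♘ · · · · ·│3
2│♖ · ♙ ♙ · ♙ · ·│2
1│· · ♗ ♕ ♔ · ♘ ♖│1
  ─────────────────
  a b c d e f g h


2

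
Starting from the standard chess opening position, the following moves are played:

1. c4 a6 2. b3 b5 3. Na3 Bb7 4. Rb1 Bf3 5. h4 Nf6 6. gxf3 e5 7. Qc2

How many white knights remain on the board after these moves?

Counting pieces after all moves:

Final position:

  a b c d e f g h
  ─────────────────
8│♜ ♞ · ♛ ♚ ♝ · ♜│8
7│· · ♟ ♟ · ♟ ♟ ♟│7
6│♟ · · · · ♞ · ·│6
5│· ♟ · · ♟ · · ·│5
4│· · ♙ · · · · ♙│4
3│♘ ♙ · · · ♙ · ·│3
2│♙ · ♕ ♙ ♙ ♙ · ·│2
1│· ♖ ♗ · ♔ ♗ ♘ ♖│1
  ─────────────────
  a b c d e f g h


2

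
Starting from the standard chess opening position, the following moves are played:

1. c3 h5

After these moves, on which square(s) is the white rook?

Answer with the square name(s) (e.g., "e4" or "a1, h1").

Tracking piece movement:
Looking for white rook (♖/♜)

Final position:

  a b c d e f g h
  ─────────────────
8│♜ ♞ ♝ ♛ ♚ ♝ ♞ ♜│8
7│♟ ♟ ♟ ♟ ♟ ♟ ♟ ·│7
6│· · · · · · · ·│6
5│· · · · · · · ♟│5
4│· · · · · · · ·│4
3│· · ♙ · · · · ·│3
2│♙ ♙ · ♙ ♙ ♙ ♙ ♙│2
1│♖ ♘ ♗ ♕ ♔ ♗ ♘ ♖│1
  ─────────────────
  a b c d e f g h


a1, h1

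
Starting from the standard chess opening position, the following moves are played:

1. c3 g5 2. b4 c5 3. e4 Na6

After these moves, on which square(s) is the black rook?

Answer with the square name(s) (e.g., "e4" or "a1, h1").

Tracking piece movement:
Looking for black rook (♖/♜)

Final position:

  a b c d e f g h
  ─────────────────
8│♜ · ♝ ♛ ♚ ♝ ♞ ♜│8
7│♟ ♟ · ♟ ♟ ♟ · ♟│7
6│♞ · · · · · · ·│6
5│· · ♟ · · · ♟ ·│5
4│· ♙ · · ♙ · · ·│4
3│· · ♙ · · · · ·│3
2│♙ · · ♙ · ♙ ♙ ♙│2
1│♖ ♘ ♗ ♕ ♔ ♗ ♘ ♖│1
  ─────────────────
  a b c d e f g h


a8, h8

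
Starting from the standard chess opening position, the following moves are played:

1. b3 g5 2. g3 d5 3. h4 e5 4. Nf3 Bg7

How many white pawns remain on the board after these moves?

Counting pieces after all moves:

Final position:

  a b c d e f g h
  ─────────────────
8│♜ ♞ ♝ ♛ ♚ · ♞ ♜│8
7│♟ ♟ ♟ · · ♟ ♝ ♟│7
6│· · · · · · · ·│6
5│· · · ♟ ♟ · ♟ ·│5
4│· · · · · · · ♙│4
3│· ♙ · · · ♘ ♙ ·│3
2│♙ · ♙ ♙ ♙ ♙ · ·│2
1│♖ ♘ ♗ ♕ ♔ ♗ · ♖│1
  ─────────────────
  a b c d e f g h


8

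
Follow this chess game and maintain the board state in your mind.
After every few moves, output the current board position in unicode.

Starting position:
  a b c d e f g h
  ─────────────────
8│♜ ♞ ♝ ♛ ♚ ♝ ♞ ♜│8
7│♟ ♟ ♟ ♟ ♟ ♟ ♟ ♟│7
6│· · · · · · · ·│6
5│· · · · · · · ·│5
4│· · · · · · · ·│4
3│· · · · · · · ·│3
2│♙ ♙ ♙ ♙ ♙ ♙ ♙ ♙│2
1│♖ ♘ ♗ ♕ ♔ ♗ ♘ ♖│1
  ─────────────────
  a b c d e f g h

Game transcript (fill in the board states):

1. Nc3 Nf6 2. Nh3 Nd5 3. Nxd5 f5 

  a b c d e f g h
  ─────────────────
8│♜ ♞ ♝ ♛ ♚ ♝ · ♜│8
7│♟ ♟ ♟ ♟ ♟ · ♟ ♟│7
6│· · · · · · · ·│6
5│· · · ♘ · ♟ · ·│5
4│· · · · · · · ·│4
3│· · · · · · · ♘│3
2│♙ ♙ ♙ ♙ ♙ ♙ ♙ ♙│2
1│♖ · ♗ ♕ ♔ ♗ · ♖│1
  ─────────────────
  a b c d e f g h

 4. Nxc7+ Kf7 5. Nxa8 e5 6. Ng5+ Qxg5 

  a b c d e f g h
  ─────────────────
8│♘ ♞ ♝ · · ♝ · ♜│8
7│♟ ♟ · ♟ · ♚ ♟ ♟│7
6│· · · · · · · ·│6
5│· · · · ♟ ♟ ♛ ·│5
4│· · · · · · · ·│4
3│· · · · · · · ·│3
2│♙ ♙ ♙ ♙ ♙ ♙ ♙ ♙│2
1│♖ · ♗ ♕ ♔ ♗ · ♖│1
  ─────────────────
  a b c d e f g h

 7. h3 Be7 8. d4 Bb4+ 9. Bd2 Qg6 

  a b c d e f g h
  ─────────────────
8│♘ ♞ ♝ · · · · ♜│8
7│♟ ♟ · ♟ · ♚ ♟ ♟│7
6│· · · · · · ♛ ·│6
5│· · · · ♟ ♟ · ·│5
4│· ♝ · ♙ · · · ·│4
3│· · · · · · · ♙│3
2│♙ ♙ ♙ ♗ ♙ ♙ ♙ ·│2
1│♖ · · ♕ ♔ ♗ · ♖│1
  ─────────────────
  a b c d e f g h

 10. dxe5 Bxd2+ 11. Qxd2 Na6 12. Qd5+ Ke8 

  a b c d e f g h
  ─────────────────
8│♘ · ♝ · ♚ · · ♜│8
7│♟ ♟ · ♟ · · ♟ ♟│7
6│♞ · · · · · ♛ ·│6
5│· · · ♕ ♙ ♟ · ·│5
4│· · · · · · · ·│4
3│· · · · · · · ♙│3
2│♙ ♙ ♙ · ♙ ♙ ♙ ·│2
1│♖ · · · ♔ ♗ · ♖│1
  ─────────────────
  a b c d e f g h

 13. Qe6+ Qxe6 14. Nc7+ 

  a b c d e f g h
  ─────────────────
8│· · ♝ · ♚ · · ♜│8
7│♟ ♟ ♘ ♟ · · ♟ ♟│7
6│♞ · · · ♛ · · ·│6
5│· · · · ♙ ♟ · ·│5
4│· · · · · · · ·│4
3│· · · · · · · ♙│3
2│♙ ♙ ♙ · ♙ ♙ ♙ ·│2
1│♖ · · · ♔ ♗ · ♖│1
  ─────────────────
  a b c d e f g h


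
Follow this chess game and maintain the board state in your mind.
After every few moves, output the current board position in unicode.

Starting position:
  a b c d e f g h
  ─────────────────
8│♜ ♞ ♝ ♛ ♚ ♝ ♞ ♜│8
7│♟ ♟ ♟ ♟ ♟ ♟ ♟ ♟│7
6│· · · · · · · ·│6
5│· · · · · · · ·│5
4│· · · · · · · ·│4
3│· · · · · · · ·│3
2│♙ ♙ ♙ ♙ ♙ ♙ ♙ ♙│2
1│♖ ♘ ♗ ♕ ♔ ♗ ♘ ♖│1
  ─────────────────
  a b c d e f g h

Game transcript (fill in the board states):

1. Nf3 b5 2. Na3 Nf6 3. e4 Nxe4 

  a b c d e f g h
  ─────────────────
8│♜ ♞ ♝ ♛ ♚ ♝ · ♜│8
7│♟ · ♟ ♟ ♟ ♟ ♟ ♟│7
6│· · · · · · · ·│6
5│· ♟ · · · · · ·│5
4│· · · · ♞ · · ·│4
3│♘ · · · · ♘ · ·│3
2│♙ ♙ ♙ ♙ · ♙ ♙ ♙│2
1│♖ · ♗ ♕ ♔ ♗ · ♖│1
  ─────────────────
  a b c d e f g h

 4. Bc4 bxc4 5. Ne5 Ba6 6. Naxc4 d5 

  a b c d e f g h
  ─────────────────
8│♜ ♞ · ♛ ♚ ♝ · ♜│8
7│♟ · ♟ · ♟ ♟ ♟ ♟│7
6│♝ · · · · · · ·│6
5│· · · ♟ ♘ · · ·│5
4│· · ♘ · ♞ · · ·│4
3│· · · · · · · ·│3
2│♙ ♙ ♙ ♙ · ♙ ♙ ♙│2
1│♖ · ♗ ♕ ♔ · · ♖│1
  ─────────────────
  a b c d e f g h

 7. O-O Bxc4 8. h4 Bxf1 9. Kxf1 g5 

  a b c d e f g h
  ─────────────────
8│♜ ♞ · ♛ ♚ ♝ · ♜│8
7│♟ · ♟ · ♟ ♟ · ♟│7
6│· · · · · · · ·│6
5│· · · ♟ ♘ · ♟ ·│5
4│· · · · ♞ · · ♙│4
3│· · · · · · · ·│3
2│♙ ♙ ♙ ♙ · ♙ ♙ ·│2
1│♖ · ♗ ♕ · ♔ · ·│1
  ─────────────────
  a b c d e f g h

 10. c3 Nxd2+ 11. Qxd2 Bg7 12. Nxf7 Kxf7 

  a b c d e f g h
  ─────────────────
8│♜ ♞ · ♛ · · · ♜│8
7│♟ · ♟ · ♟ ♚ ♝ ♟│7
6│· · · · · · · ·│6
5│· · · ♟ · · ♟ ·│5
4│· · · · · · · ♙│4
3│· · ♙ · · · · ·│3
2│♙ ♙ · ♕ · ♙ ♙ ·│2
1│♖ · ♗ · · ♔ · ·│1
  ─────────────────
  a b c d e f g h

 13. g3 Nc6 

  a b c d e f g h
  ─────────────────
8│♜ · · ♛ · · · ♜│8
7│♟ · ♟ · ♟ ♚ ♝ ♟│7
6│· · ♞ · · · · ·│6
5│· · · ♟ · · ♟ ·│5
4│· · · · · · · ♙│4
3│· · ♙ · · · ♙ ·│3
2│♙ ♙ · ♕ · ♙ · ·│2
1│♖ · ♗ · · ♔ · ·│1
  ─────────────────
  a b c d e f g h


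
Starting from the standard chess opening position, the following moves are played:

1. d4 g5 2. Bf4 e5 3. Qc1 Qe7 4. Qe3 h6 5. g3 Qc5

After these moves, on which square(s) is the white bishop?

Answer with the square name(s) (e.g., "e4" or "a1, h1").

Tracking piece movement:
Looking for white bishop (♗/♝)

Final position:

  a b c d e f g h
  ─────────────────
8│♜ ♞ ♝ · ♚ ♝ ♞ ♜│8
7│♟ ♟ ♟ ♟ · ♟ · ·│7
6│· · · · · · · ♟│6
5│· · ♛ · ♟ · ♟ ·│5
4│· · · ♙ · ♗ · ·│4
3│· · · · ♕ · ♙ ·│3
2│♙ ♙ ♙ · ♙ ♙ · ♙│2
1│♖ ♘ · · ♔ ♗ ♘ ♖│1
  ─────────────────
  a b c d e f g h


f1, f4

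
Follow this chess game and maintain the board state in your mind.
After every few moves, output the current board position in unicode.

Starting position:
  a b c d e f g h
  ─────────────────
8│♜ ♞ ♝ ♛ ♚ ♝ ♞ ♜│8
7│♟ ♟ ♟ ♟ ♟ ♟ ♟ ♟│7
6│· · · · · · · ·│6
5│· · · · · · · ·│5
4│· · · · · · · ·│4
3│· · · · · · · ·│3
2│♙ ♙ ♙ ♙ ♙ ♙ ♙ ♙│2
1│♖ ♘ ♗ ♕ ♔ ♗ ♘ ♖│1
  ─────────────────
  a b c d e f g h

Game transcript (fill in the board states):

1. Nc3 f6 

  a b c d e f g h
  ─────────────────
8│♜ ♞ ♝ ♛ ♚ ♝ ♞ ♜│8
7│♟ ♟ ♟ ♟ ♟ · ♟ ♟│7
6│· · · · · ♟ · ·│6
5│· · · · · · · ·│5
4│· · · · · · · ·│4
3│· · ♘ · · · · ·│3
2│♙ ♙ ♙ ♙ ♙ ♙ ♙ ♙│2
1│♖ · ♗ ♕ ♔ ♗ ♘ ♖│1
  ─────────────────
  a b c d e f g h

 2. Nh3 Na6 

  a b c d e f g h
  ─────────────────
8│♜ · ♝ ♛ ♚ ♝ ♞ ♜│8
7│♟ ♟ ♟ ♟ ♟ · ♟ ♟│7
6│♞ · · · · ♟ · ·│6
5│· · · · · · · ·│5
4│· · · · · · · ·│4
3│· · ♘ · · · · ♘│3
2│♙ ♙ ♙ ♙ ♙ ♙ ♙ ♙│2
1│♖ · ♗ ♕ ♔ ♗ · ♖│1
  ─────────────────
  a b c d e f g h

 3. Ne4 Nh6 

  a b c d e f g h
  ─────────────────
8│♜ · ♝ ♛ ♚ ♝ · ♜│8
7│♟ ♟ ♟ ♟ ♟ · ♟ ♟│7
6│♞ · · · · ♟ · ♞│6
5│· · · · · · · ·│5
4│· · · · ♘ · · ·│4
3│· · · · · · · ♘│3
2│♙ ♙ ♙ ♙ ♙ ♙ ♙ ♙│2
1│♖ · ♗ ♕ ♔ ♗ · ♖│1
  ─────────────────
  a b c d e f g h

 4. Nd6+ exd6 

  a b c d e f g h
  ─────────────────
8│♜ · ♝ ♛ ♚ ♝ · ♜│8
7│♟ ♟ ♟ ♟ · · ♟ ♟│7
6│♞ · · ♟ · ♟ · ♞│6
5│· · · · · · · ·│5
4│· · · · · · · ·│4
3│· · · · · · · ♘│3
2│♙ ♙ ♙ ♙ ♙ ♙ ♙ ♙│2
1│♖ · ♗ ♕ ♔ ♗ · ♖│1
  ─────────────────
  a b c d e f g h



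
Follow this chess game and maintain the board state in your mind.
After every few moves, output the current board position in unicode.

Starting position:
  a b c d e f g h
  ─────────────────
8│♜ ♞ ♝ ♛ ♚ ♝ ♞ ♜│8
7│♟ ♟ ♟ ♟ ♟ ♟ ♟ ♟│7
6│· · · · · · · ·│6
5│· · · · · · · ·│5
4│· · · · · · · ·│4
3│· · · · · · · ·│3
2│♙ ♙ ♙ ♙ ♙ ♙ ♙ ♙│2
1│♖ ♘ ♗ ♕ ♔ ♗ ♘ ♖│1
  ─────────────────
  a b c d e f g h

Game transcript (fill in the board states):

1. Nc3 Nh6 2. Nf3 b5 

  a b c d e f g h
  ─────────────────
8│♜ ♞ ♝ ♛ ♚ ♝ · ♜│8
7│♟ · ♟ ♟ ♟ ♟ ♟ ♟│7
6│· · · · · · · ♞│6
5│· ♟ · · · · · ·│5
4│· · · · · · · ·│4
3│· · ♘ · · ♘ · ·│3
2│♙ ♙ ♙ ♙ ♙ ♙ ♙ ♙│2
1│♖ · ♗ ♕ ♔ ♗ · ♖│1
  ─────────────────
  a b c d e f g h

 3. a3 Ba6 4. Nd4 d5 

  a b c d e f g h
  ─────────────────
8│♜ ♞ · ♛ ♚ ♝ · ♜│8
7│♟ · ♟ · ♟ ♟ ♟ ♟│7
6│♝ · · · · · · ♞│6
5│· ♟ · ♟ · · · ·│5
4│· · · ♘ · · · ·│4
3│♙ · ♘ · · · · ·│3
2│· ♙ ♙ ♙ ♙ ♙ ♙ ♙│2
1│♖ · ♗ ♕ ♔ ♗ · ♖│1
  ─────────────────
  a b c d e f g h

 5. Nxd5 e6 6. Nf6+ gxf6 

  a b c d e f g h
  ─────────────────
8│♜ ♞ · ♛ ♚ ♝ · ♜│8
7│♟ · ♟ · · ♟ · ♟│7
6│♝ · · · ♟ ♟ · ♞│6
5│· ♟ · · · · · ·│5
4│· · · ♘ · · · ·│4
3│♙ · · · · · · ·│3
2│· ♙ ♙ ♙ ♙ ♙ ♙ ♙│2
1│♖ · ♗ ♕ ♔ ♗ · ♖│1
  ─────────────────
  a b c d e f g h



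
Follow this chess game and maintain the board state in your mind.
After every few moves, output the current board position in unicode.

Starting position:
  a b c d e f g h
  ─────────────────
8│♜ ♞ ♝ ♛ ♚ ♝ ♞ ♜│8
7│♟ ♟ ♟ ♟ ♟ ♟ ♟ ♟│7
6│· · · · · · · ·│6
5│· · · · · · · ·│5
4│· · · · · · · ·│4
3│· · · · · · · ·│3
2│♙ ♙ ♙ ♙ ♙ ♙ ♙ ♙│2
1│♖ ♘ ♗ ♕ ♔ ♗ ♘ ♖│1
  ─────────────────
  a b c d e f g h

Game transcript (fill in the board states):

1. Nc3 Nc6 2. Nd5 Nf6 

  a b c d e f g h
  ─────────────────
8│♜ · ♝ ♛ ♚ ♝ · ♜│8
7│♟ ♟ ♟ ♟ ♟ ♟ ♟ ♟│7
6│· · ♞ · · ♞ · ·│6
5│· · · ♘ · · · ·│5
4│· · · · · · · ·│4
3│· · · · · · · ·│3
2│♙ ♙ ♙ ♙ ♙ ♙ ♙ ♙│2
1│♖ · ♗ ♕ ♔ ♗ ♘ ♖│1
  ─────────────────
  a b c d e f g h

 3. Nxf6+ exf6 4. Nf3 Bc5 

  a b c d e f g h
  ─────────────────
8│♜ · ♝ ♛ ♚ · · ♜│8
7│♟ ♟ ♟ ♟ · ♟ ♟ ♟│7
6│· · ♞ · · ♟ · ·│6
5│· · ♝ · · · · ·│5
4│· · · · · · · ·│4
3│· · · · · ♘ · ·│3
2│♙ ♙ ♙ ♙ ♙ ♙ ♙ ♙│2
1│♖ · ♗ ♕ ♔ ♗ · ♖│1
  ─────────────────
  a b c d e f g h

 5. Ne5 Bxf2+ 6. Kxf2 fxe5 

  a b c d e f g h
  ─────────────────
8│♜ · ♝ ♛ ♚ · · ♜│8
7│♟ ♟ ♟ ♟ · ♟ ♟ ♟│7
6│· · ♞ · · · · ·│6
5│· · · · ♟ · · ·│5
4│· · · · · · · ·│4
3│· · · · · · · ·│3
2│♙ ♙ ♙ ♙ ♙ ♔ ♙ ♙│2
1│♖ · ♗ ♕ · ♗ · ♖│1
  ─────────────────
  a b c d e f g h

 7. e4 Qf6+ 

  a b c d e f g h
  ─────────────────
8│♜ · ♝ · ♚ · · ♜│8
7│♟ ♟ ♟ ♟ · ♟ ♟ ♟│7
6│· · ♞ · · ♛ · ·│6
5│· · · · ♟ · · ·│5
4│· · · · ♙ · · ·│4
3│· · · · · · · ·│3
2│♙ ♙ ♙ ♙ · ♔ ♙ ♙│2
1│♖ · ♗ ♕ · ♗ · ♖│1
  ─────────────────
  a b c d e f g h


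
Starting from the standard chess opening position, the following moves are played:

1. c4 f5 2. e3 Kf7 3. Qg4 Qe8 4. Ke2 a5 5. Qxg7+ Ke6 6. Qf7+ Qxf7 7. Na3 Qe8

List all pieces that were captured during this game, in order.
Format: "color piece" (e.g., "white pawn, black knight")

Tracking captures:
  Qxg7+: captured black pawn
  Qxf7: captured white queen

black pawn, white queen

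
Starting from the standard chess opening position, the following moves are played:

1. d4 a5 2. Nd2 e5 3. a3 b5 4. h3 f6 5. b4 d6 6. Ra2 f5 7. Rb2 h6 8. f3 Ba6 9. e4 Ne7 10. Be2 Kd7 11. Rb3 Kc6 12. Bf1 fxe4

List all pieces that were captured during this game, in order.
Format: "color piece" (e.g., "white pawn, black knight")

Tracking captures:
  fxe4: captured white pawn

white pawn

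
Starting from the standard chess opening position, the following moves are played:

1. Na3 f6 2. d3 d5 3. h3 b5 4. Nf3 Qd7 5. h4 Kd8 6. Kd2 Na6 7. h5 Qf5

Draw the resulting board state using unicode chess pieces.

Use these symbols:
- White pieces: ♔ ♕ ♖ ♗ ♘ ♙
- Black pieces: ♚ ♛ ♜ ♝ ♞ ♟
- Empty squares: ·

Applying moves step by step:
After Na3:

♜ ♞ ♝ ♛ ♚ ♝ ♞ ♜
♟ ♟ ♟ ♟ ♟ ♟ ♟ ♟
· · · · · · · ·
· · · · · · · ·
· · · · · · · ·
♘ · · · · · · ·
♙ ♙ ♙ ♙ ♙ ♙ ♙ ♙
♖ · ♗ ♕ ♔ ♗ ♘ ♖


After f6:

♜ ♞ ♝ ♛ ♚ ♝ ♞ ♜
♟ ♟ ♟ ♟ ♟ · ♟ ♟
· · · · · ♟ · ·
· · · · · · · ·
· · · · · · · ·
♘ · · · · · · ·
♙ ♙ ♙ ♙ ♙ ♙ ♙ ♙
♖ · ♗ ♕ ♔ ♗ ♘ ♖


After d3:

♜ ♞ ♝ ♛ ♚ ♝ ♞ ♜
♟ ♟ ♟ ♟ ♟ · ♟ ♟
· · · · · ♟ · ·
· · · · · · · ·
· · · · · · · ·
♘ · · ♙ · · · ·
♙ ♙ ♙ · ♙ ♙ ♙ ♙
♖ · ♗ ♕ ♔ ♗ ♘ ♖


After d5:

♜ ♞ ♝ ♛ ♚ ♝ ♞ ♜
♟ ♟ ♟ · ♟ · ♟ ♟
· · · · · ♟ · ·
· · · ♟ · · · ·
· · · · · · · ·
♘ · · ♙ · · · ·
♙ ♙ ♙ · ♙ ♙ ♙ ♙
♖ · ♗ ♕ ♔ ♗ ♘ ♖


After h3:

♜ ♞ ♝ ♛ ♚ ♝ ♞ ♜
♟ ♟ ♟ · ♟ · ♟ ♟
· · · · · ♟ · ·
· · · ♟ · · · ·
· · · · · · · ·
♘ · · ♙ · · · ♙
♙ ♙ ♙ · ♙ ♙ ♙ ·
♖ · ♗ ♕ ♔ ♗ ♘ ♖


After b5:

♜ ♞ ♝ ♛ ♚ ♝ ♞ ♜
♟ · ♟ · ♟ · ♟ ♟
· · · · · ♟ · ·
· ♟ · ♟ · · · ·
· · · · · · · ·
♘ · · ♙ · · · ♙
♙ ♙ ♙ · ♙ ♙ ♙ ·
♖ · ♗ ♕ ♔ ♗ ♘ ♖


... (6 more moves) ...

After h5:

♜ · ♝ ♚ · ♝ ♞ ♜
♟ · ♟ ♛ ♟ · ♟ ♟
♞ · · · · ♟ · ·
· ♟ · ♟ · · · ♙
· · · · · · · ·
♘ · · ♙ · ♘ · ·
♙ ♙ ♙ ♔ ♙ ♙ ♙ ·
♖ · ♗ ♕ · ♗ · ♖


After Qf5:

♜ · ♝ ♚ · ♝ ♞ ♜
♟ · ♟ · ♟ · ♟ ♟
♞ · · · · ♟ · ·
· ♟ · ♟ · ♛ · ♙
· · · · · · · ·
♘ · · ♙ · ♘ · ·
♙ ♙ ♙ ♔ ♙ ♙ ♙ ·
♖ · ♗ ♕ · ♗ · ♖



  a b c d e f g h
  ─────────────────
8│♜ · ♝ ♚ · ♝ ♞ ♜│8
7│♟ · ♟ · ♟ · ♟ ♟│7
6│♞ · · · · ♟ · ·│6
5│· ♟ · ♟ · ♛ · ♙│5
4│· · · · · · · ·│4
3│♘ · · ♙ · ♘ · ·│3
2│♙ ♙ ♙ ♔ ♙ ♙ ♙ ·│2
1│♖ · ♗ ♕ · ♗ · ♖│1
  ─────────────────
  a b c d e f g h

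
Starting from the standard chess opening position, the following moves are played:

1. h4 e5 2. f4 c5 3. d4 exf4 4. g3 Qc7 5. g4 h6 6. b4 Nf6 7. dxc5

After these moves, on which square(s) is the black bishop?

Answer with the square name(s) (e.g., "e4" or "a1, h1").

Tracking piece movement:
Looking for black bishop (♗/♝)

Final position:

  a b c d e f g h
  ─────────────────
8│♜ ♞ ♝ · ♚ ♝ · ♜│8
7│♟ ♟ ♛ ♟ · ♟ ♟ ·│7
6│· · · · · ♞ · ♟│6
5│· · ♙ · · · · ·│5
4│· ♙ · · · ♟ ♙ ♙│4
3│· · · · · · · ·│3
2│♙ · ♙ · ♙ · · ·│2
1│♖ ♘ ♗ ♕ ♔ ♗ ♘ ♖│1
  ─────────────────
  a b c d e f g h


c8, f8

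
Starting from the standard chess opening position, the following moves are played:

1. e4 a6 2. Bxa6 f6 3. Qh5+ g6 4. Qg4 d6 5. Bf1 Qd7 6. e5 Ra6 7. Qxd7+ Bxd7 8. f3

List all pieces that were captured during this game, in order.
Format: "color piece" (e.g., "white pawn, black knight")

Tracking captures:
  Bxa6: captured black pawn
  Qxd7+: captured black queen
  Bxd7: captured white queen

black pawn, black queen, white queen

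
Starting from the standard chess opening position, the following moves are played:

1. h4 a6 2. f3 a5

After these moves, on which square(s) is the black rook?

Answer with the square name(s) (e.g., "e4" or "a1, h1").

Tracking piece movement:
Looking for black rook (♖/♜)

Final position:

  a b c d e f g h
  ─────────────────
8│♜ ♞ ♝ ♛ ♚ ♝ ♞ ♜│8
7│· ♟ ♟ ♟ ♟ ♟ ♟ ♟│7
6│· · · · · · · ·│6
5│♟ · · · · · · ·│5
4│· · · · · · · ♙│4
3│· · · · · ♙ · ·│3
2│♙ ♙ ♙ ♙ ♙ · ♙ ·│2
1│♖ ♘ ♗ ♕ ♔ ♗ ♘ ♖│1
  ─────────────────
  a b c d e f g h


a8, h8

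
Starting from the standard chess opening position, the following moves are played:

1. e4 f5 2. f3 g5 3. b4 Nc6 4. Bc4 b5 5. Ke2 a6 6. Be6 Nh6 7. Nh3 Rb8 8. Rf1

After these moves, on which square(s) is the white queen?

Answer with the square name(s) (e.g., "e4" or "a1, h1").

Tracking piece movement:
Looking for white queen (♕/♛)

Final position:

  a b c d e f g h
  ─────────────────
8│· ♜ ♝ ♛ ♚ ♝ · ♜│8
7│· · ♟ ♟ ♟ · · ♟│7
6│♟ · ♞ · ♗ · · ♞│6
5│· ♟ · · · ♟ ♟ ·│5
4│· ♙ · · ♙ · · ·│4
3│· · · · · ♙ · ♘│3
2│♙ · ♙ ♙ ♔ · ♙ ♙│2
1│♖ ♘ ♗ ♕ · ♖ · ·│1
  ─────────────────
  a b c d e f g h


d1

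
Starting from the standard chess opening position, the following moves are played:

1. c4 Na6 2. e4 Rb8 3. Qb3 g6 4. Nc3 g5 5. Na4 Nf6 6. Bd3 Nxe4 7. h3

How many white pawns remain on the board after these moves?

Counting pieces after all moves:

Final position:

  a b c d e f g h
  ─────────────────
8│· ♜ ♝ ♛ ♚ ♝ · ♜│8
7│♟ ♟ ♟ ♟ ♟ ♟ · ♟│7
6│♞ · · · · · · ·│6
5│· · · · · · ♟ ·│5
4│♘ · ♙ · ♞ · · ·│4
3│· ♕ · ♗ · · · ♙│3
2│♙ ♙ · ♙ · ♙ ♙ ·│2
1│♖ · ♗ · ♔ · ♘ ♖│1
  ─────────────────
  a b c d e f g h


7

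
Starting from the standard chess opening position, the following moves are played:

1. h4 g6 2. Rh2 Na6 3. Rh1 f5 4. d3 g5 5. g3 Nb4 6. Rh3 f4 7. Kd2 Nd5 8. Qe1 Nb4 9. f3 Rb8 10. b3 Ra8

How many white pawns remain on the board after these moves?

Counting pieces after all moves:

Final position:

  a b c d e f g h
  ─────────────────
8│♜ · ♝ ♛ ♚ ♝ ♞ ♜│8
7│♟ ♟ ♟ ♟ ♟ · · ♟│7
6│· · · · · · · ·│6
5│· · · · · · ♟ ·│5
4│· ♞ · · · ♟ · ♙│4
3│· ♙ · ♙ · ♙ ♙ ♖│3
2│♙ · ♙ ♔ ♙ · · ·│2
1│♖ ♘ ♗ · ♕ ♗ ♘ ·│1
  ─────────────────
  a b c d e f g h


8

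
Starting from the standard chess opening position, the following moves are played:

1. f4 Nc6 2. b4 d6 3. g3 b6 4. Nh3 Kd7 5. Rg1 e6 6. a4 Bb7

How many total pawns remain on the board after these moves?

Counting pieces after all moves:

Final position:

  a b c d e f g h
  ─────────────────
8│♜ · · ♛ · ♝ ♞ ♜│8
7│♟ ♝ ♟ ♚ · ♟ ♟ ♟│7
6│· ♟ ♞ ♟ ♟ · · ·│6
5│· · · · · · · ·│5
4│♙ ♙ · · · ♙ · ·│4
3│· · · · · · ♙ ♘│3
2│· · ♙ ♙ ♙ · · ♙│2
1│♖ ♘ ♗ ♕ ♔ ♗ ♖ ·│1
  ─────────────────
  a b c d e f g h


16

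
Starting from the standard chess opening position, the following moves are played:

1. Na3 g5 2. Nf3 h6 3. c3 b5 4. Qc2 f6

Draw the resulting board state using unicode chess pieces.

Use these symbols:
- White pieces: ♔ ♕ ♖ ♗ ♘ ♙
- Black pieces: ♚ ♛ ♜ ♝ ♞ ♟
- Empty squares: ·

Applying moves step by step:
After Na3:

♜ ♞ ♝ ♛ ♚ ♝ ♞ ♜
♟ ♟ ♟ ♟ ♟ ♟ ♟ ♟
· · · · · · · ·
· · · · · · · ·
· · · · · · · ·
♘ · · · · · · ·
♙ ♙ ♙ ♙ ♙ ♙ ♙ ♙
♖ · ♗ ♕ ♔ ♗ ♘ ♖


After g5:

♜ ♞ ♝ ♛ ♚ ♝ ♞ ♜
♟ ♟ ♟ ♟ ♟ ♟ · ♟
· · · · · · · ·
· · · · · · ♟ ·
· · · · · · · ·
♘ · · · · · · ·
♙ ♙ ♙ ♙ ♙ ♙ ♙ ♙
♖ · ♗ ♕ ♔ ♗ ♘ ♖


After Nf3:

♜ ♞ ♝ ♛ ♚ ♝ ♞ ♜
♟ ♟ ♟ ♟ ♟ ♟ · ♟
· · · · · · · ·
· · · · · · ♟ ·
· · · · · · · ·
♘ · · · · ♘ · ·
♙ ♙ ♙ ♙ ♙ ♙ ♙ ♙
♖ · ♗ ♕ ♔ ♗ · ♖


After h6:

♜ ♞ ♝ ♛ ♚ ♝ ♞ ♜
♟ ♟ ♟ ♟ ♟ ♟ · ·
· · · · · · · ♟
· · · · · · ♟ ·
· · · · · · · ·
♘ · · · · ♘ · ·
♙ ♙ ♙ ♙ ♙ ♙ ♙ ♙
♖ · ♗ ♕ ♔ ♗ · ♖


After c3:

♜ ♞ ♝ ♛ ♚ ♝ ♞ ♜
♟ ♟ ♟ ♟ ♟ ♟ · ·
· · · · · · · ♟
· · · · · · ♟ ·
· · · · · · · ·
♘ · ♙ · · ♘ · ·
♙ ♙ · ♙ ♙ ♙ ♙ ♙
♖ · ♗ ♕ ♔ ♗ · ♖


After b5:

♜ ♞ ♝ ♛ ♚ ♝ ♞ ♜
♟ · ♟ ♟ ♟ ♟ · ·
· · · · · · · ♟
· ♟ · · · · ♟ ·
· · · · · · · ·
♘ · ♙ · · ♘ · ·
♙ ♙ · ♙ ♙ ♙ ♙ ♙
♖ · ♗ ♕ ♔ ♗ · ♖


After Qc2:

♜ ♞ ♝ ♛ ♚ ♝ ♞ ♜
♟ · ♟ ♟ ♟ ♟ · ·
· · · · · · · ♟
· ♟ · · · · ♟ ·
· · · · · · · ·
♘ · ♙ · · ♘ · ·
♙ ♙ ♕ ♙ ♙ ♙ ♙ ♙
♖ · ♗ · ♔ ♗ · ♖


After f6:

♜ ♞ ♝ ♛ ♚ ♝ ♞ ♜
♟ · ♟ ♟ ♟ · · ·
· · · · · ♟ · ♟
· ♟ · · · · ♟ ·
· · · · · · · ·
♘ · ♙ · · ♘ · ·
♙ ♙ ♕ ♙ ♙ ♙ ♙ ♙
♖ · ♗ · ♔ ♗ · ♖



  a b c d e f g h
  ─────────────────
8│♜ ♞ ♝ ♛ ♚ ♝ ♞ ♜│8
7│♟ · ♟ ♟ ♟ · · ·│7
6│· · · · · ♟ · ♟│6
5│· ♟ · · · · ♟ ·│5
4│· · · · · · · ·│4
3│♘ · ♙ · · ♘ · ·│3
2│♙ ♙ ♕ ♙ ♙ ♙ ♙ ♙│2
1│♖ · ♗ · ♔ ♗ · ♖│1
  ─────────────────
  a b c d e f g h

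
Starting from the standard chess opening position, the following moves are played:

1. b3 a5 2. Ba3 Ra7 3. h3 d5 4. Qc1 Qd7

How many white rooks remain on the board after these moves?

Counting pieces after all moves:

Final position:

  a b c d e f g h
  ─────────────────
8│· ♞ ♝ · ♚ ♝ ♞ ♜│8
7│♜ ♟ ♟ ♛ ♟ ♟ ♟ ♟│7
6│· · · · · · · ·│6
5│♟ · · ♟ · · · ·│5
4│· · · · · · · ·│4
3│♗ ♙ · · · · · ♙│3
2│♙ · ♙ ♙ ♙ ♙ ♙ ·│2
1│♖ ♘ ♕ · ♔ ♗ ♘ ♖│1
  ─────────────────
  a b c d e f g h


2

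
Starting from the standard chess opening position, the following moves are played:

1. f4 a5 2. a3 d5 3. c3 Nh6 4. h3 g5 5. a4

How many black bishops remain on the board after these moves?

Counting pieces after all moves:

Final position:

  a b c d e f g h
  ─────────────────
8│♜ ♞ ♝ ♛ ♚ ♝ · ♜│8
7│· ♟ ♟ · ♟ ♟ · ♟│7
6│· · · · · · · ♞│6
5│♟ · · ♟ · · ♟ ·│5
4│♙ · · · · ♙ · ·│4
3│· · ♙ · · · · ♙│3
2│· ♙ · ♙ ♙ · ♙ ·│2
1│♖ ♘ ♗ ♕ ♔ ♗ ♘ ♖│1
  ─────────────────
  a b c d e f g h


2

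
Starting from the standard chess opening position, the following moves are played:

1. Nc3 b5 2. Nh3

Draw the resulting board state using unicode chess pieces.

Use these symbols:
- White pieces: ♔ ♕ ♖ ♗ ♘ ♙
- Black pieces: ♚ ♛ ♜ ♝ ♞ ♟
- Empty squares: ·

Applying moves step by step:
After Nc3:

♜ ♞ ♝ ♛ ♚ ♝ ♞ ♜
♟ ♟ ♟ ♟ ♟ ♟ ♟ ♟
· · · · · · · ·
· · · · · · · ·
· · · · · · · ·
· · ♘ · · · · ·
♙ ♙ ♙ ♙ ♙ ♙ ♙ ♙
♖ · ♗ ♕ ♔ ♗ ♘ ♖


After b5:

♜ ♞ ♝ ♛ ♚ ♝ ♞ ♜
♟ · ♟ ♟ ♟ ♟ ♟ ♟
· · · · · · · ·
· ♟ · · · · · ·
· · · · · · · ·
· · ♘ · · · · ·
♙ ♙ ♙ ♙ ♙ ♙ ♙ ♙
♖ · ♗ ♕ ♔ ♗ ♘ ♖


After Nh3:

♜ ♞ ♝ ♛ ♚ ♝ ♞ ♜
♟ · ♟ ♟ ♟ ♟ ♟ ♟
· · · · · · · ·
· ♟ · · · · · ·
· · · · · · · ·
· · ♘ · · · · ♘
♙ ♙ ♙ ♙ ♙ ♙ ♙ ♙
♖ · ♗ ♕ ♔ ♗ · ♖



  a b c d e f g h
  ─────────────────
8│♜ ♞ ♝ ♛ ♚ ♝ ♞ ♜│8
7│♟ · ♟ ♟ ♟ ♟ ♟ ♟│7
6│· · · · · · · ·│6
5│· ♟ · · · · · ·│5
4│· · · · · · · ·│4
3│· · ♘ · · · · ♘│3
2│♙ ♙ ♙ ♙ ♙ ♙ ♙ ♙│2
1│♖ · ♗ ♕ ♔ ♗ · ♖│1
  ─────────────────
  a b c d e f g h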